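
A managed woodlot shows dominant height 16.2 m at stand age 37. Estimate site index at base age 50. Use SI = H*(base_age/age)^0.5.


Formula: SI = H_dom * (base_age / age)^0.5
Age ratio = 50 / 37 = 1.35135
sqrt(age_ratio) = 1.16248
SI = 16.2 * 1.16248 = 18.8 m

18.8


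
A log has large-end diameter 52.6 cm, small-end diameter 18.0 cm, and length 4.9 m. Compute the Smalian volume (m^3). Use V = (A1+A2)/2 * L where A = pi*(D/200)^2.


Smalian: V = (A1 + A2)/2 * L,  A = pi*(D/200)^2
A1 = pi*(52.6/200)^2 = 0.217301 m^2
A2 = pi*(18.0/200)^2 = 0.025447 m^2
V = (0.217301+0.025447)/2*4.9 = 0.5947 m^3

0.5947


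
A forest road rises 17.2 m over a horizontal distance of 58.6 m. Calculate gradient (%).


Formula: Gradient = rise / run * 100
Gradient = 17.2 / 58.6 * 100 = 29.4%

29.4


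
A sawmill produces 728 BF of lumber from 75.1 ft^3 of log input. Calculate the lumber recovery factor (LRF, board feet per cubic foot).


Formula: LRF = Lumber Output (BF) / Log Input (ft^3)
LRF = 728 BF / 75.1 ft^3
LRF = 9.69 BF/ft^3

9.69


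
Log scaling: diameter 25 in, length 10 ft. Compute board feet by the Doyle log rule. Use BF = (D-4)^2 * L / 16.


Doyle: BF = (D - 4)^2 * L / 16
Adjusted diameter = 25 - 4 = 21 in
(D-4)^2 = 21^2 = 441
BF = 441 * 10 / 16 = 276 BF

276


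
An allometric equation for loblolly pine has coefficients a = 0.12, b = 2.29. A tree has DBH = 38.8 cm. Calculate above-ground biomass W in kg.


Formula: W = a * DBH^b  (allometric power law)
DBH^b = 38.8^2.29 = 4349.3529
W = 0.12 * 4349.3529 = 521.9 kg

521.9


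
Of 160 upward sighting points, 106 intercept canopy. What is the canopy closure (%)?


Formula: Canopy closure = covered points / total points * 100
Closure = 106 / 160 * 100
Closure = 0.6625 * 100 = 66.3%

66.3


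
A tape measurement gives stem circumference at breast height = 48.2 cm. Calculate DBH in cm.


Formula: DBH = C / pi
DBH = 48.2 / pi
pi = 3.14159...
DBH = 15.3 cm

15.3


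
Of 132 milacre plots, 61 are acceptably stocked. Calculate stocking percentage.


Formula: Stocking % = stocked plots / total plots * 100
Stocking = 61 / 132 * 100
Stocking = 0.4621 * 100 = 46.2%

46.2


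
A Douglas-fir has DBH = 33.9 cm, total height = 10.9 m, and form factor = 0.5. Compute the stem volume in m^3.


Formula: V = pi * (DBH/200)^2 * H * ff
Radius = DBH/200 = 33.9/200 = 0.1695 m
Radius^2 = 0.1695^2 = 0.02873025 m^2
V = pi * 0.02873025 * 10.9 * 0.5
V = 0.492 m^3

0.492


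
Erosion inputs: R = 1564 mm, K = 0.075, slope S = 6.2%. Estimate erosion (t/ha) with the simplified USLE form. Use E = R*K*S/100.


Formula: E = R * K * S / 100  (simplified USLE)
R * K = 1564 * 0.075 = 117.3
E = 117.3 * 6.2 / 100 = 7.27 t/ha

7.27


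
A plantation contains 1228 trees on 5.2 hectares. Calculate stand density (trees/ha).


Formula: Stand Density = N_trees / Area_ha
Density = 1228 trees / 5.2 ha
Density = 236 trees/ha

236


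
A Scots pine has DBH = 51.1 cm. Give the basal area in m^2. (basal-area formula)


Formula: BA = pi * (DBH/2)^2 / 10000  (cm^2 to m^2)
Radius = DBH/2 = 51.1/2 = 25.55 cm
BA = pi * 25.55^2 / 10000
   = 2050.8395 cm^2 / 10000
   = 0.2051 m^2

0.2051


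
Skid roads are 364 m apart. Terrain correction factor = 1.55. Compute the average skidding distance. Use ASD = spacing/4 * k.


Formula: ASD = (spacing / 4) * correction
Uncorrected distance = spacing / 4 = 364 / 4 = 91 m
ASD = 91 * 1.55 = 141 m

141


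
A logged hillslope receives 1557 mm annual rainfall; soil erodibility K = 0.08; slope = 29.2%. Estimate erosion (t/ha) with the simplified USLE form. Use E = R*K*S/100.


Formula: E = R * K * S / 100  (simplified USLE)
R * K = 1557 * 0.08 = 124.56
E = 124.56 * 29.2 / 100 = 36.37 t/ha

36.37


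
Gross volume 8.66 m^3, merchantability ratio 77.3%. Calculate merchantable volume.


Formula: MV = V_total * (merchantable_pct / 100)
Merchantable fraction = 77.3% / 100 = 0.773
MV = 8.66 m^3 * 0.773 = 6.694 m^3

6.694


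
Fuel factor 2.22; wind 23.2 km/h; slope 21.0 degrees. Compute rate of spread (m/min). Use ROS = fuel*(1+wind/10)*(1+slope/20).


Formula: ROS = fuel * (1 + wind/10) * (1 + slope/20)
Wind factor = 1 + 23.2/10 = 3.32
Slope factor = 1 + 21.0/20 = 2.05
ROS = 2.22 * 3.32 * 2.05 = 15.11 m/min

15.11


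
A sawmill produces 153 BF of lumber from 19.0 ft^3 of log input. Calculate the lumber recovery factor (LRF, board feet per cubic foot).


Formula: LRF = Lumber Output (BF) / Log Input (ft^3)
LRF = 153 BF / 19.0 ft^3
LRF = 8.05 BF/ft^3

8.05


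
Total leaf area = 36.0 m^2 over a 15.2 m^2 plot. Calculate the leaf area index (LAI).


Formula: LAI = total leaf area / ground area  (dimensionless)
LAI = 36.0 m^2 / 15.2 m^2
LAI = 2.37

2.37


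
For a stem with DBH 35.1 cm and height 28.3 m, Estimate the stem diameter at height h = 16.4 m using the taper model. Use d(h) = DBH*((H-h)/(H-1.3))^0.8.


Taper: d(h) = DBH * ((H - h) / (H - 1.3))^0.8
Numerator = H - h = 28.3 - 16.4 = 11.9 m
Denominator = H - 1.3 = 28.3 - 1.3 = 27.0 m
Ratio = 11.9 / 27.0 = 0.44074
d = 35.1 * 0.44074^0.8 = 18.2 cm

18.2


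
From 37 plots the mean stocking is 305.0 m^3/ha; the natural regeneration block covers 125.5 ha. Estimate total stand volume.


Formula: Total Volume = Mean Volume per ha * Total Area
Total Volume = 305.0 m^3/ha * 125.5 ha
Total Volume = 38278 m^3

38278


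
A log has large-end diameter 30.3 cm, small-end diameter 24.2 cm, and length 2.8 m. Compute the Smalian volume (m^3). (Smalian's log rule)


Smalian: V = (A1 + A2)/2 * L,  A = pi*(D/200)^2
A1 = pi*(30.3/200)^2 = 0.072107 m^2
A2 = pi*(24.2/200)^2 = 0.045996 m^2
V = (0.072107+0.045996)/2*2.8 = 0.1653 m^3

0.1653


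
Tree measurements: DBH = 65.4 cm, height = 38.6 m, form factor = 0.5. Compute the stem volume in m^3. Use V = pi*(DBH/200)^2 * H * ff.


Formula: V = pi * (DBH/200)^2 * H * ff
Radius = DBH/200 = 65.4/200 = 0.327 m
Radius^2 = 0.327^2 = 0.106929 m^2
V = pi * 0.106929 * 38.6 * 0.5
V = 6.483 m^3

6.483


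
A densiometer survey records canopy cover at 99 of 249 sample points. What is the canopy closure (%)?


Formula: Canopy closure = covered points / total points * 100
Closure = 99 / 249 * 100
Closure = 0.3976 * 100 = 39.8%

39.8


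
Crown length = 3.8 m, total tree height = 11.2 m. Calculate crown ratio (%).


Formula: Crown Ratio = (Crown Length / Total Height) * 100
CR = (3.8 m / 11.2 m) * 100
CR = 0.3393 * 100 = 33.9%

33.9


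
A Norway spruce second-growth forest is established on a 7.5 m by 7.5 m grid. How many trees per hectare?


Formula: TPH = 10000 m^2/ha / (spacing_x * spacing_y)
Area per tree = 7.5 m * 7.5 m = 56.25 m^2
TPH = 10000 / 56.25 = 178 trees/ha

178


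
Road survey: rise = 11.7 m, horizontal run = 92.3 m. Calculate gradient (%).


Formula: Gradient = rise / run * 100
Gradient = 11.7 / 92.3 * 100 = 12.7%

12.7


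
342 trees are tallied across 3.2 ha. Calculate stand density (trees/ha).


Formula: Stand Density = N_trees / Area_ha
Density = 342 trees / 3.2 ha
Density = 107 trees/ha

107


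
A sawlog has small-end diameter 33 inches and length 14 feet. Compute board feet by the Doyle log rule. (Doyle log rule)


Doyle: BF = (D - 4)^2 * L / 16
Adjusted diameter = 33 - 4 = 29 in
(D-4)^2 = 29^2 = 841
BF = 841 * 14 / 16 = 736 BF

736


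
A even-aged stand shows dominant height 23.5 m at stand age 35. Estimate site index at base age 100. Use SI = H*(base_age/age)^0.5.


Formula: SI = H_dom * (base_age / age)^0.5
Age ratio = 100 / 35 = 2.85714
sqrt(age_ratio) = 1.69031
SI = 23.5 * 1.69031 = 39.7 m

39.7


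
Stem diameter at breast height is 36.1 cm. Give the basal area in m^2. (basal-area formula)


Formula: BA = pi * (DBH/2)^2 / 10000  (cm^2 to m^2)
Radius = DBH/2 = 36.1/2 = 18.05 cm
BA = pi * 18.05^2 / 10000
   = 1023.5387 cm^2 / 10000
   = 0.1024 m^2

0.1024


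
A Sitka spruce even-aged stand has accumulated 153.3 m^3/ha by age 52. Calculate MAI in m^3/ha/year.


Formula: MAI = Total Volume / Stand Age
MAI = 153.3 m^3/ha / 52 years
MAI = 2.95 m^3/ha/year

2.95


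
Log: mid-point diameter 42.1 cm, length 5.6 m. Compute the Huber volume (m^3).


Huber: V = Am * L,  Am = pi*(Dm/200)^2
Am = pi*(42.1/200)^2 = 0.139205 m^2
V = 0.139205*5.6 = 0.7795 m^3

0.7795


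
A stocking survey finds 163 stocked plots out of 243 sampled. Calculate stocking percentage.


Formula: Stocking % = stocked plots / total plots * 100
Stocking = 163 / 243 * 100
Stocking = 0.6708 * 100 = 67.1%

67.1


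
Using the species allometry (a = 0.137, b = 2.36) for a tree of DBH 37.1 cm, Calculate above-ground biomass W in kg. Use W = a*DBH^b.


Formula: W = a * DBH^b  (allometric power law)
DBH^b = 37.1^2.36 = 5055.0147
W = 0.137 * 5055.0147 = 692.5 kg

692.5


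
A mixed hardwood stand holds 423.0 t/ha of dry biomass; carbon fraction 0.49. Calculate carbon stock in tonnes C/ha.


Formula: Carbon Stock = Biomass * Carbon Fraction
C = 423.0 t/ha * 0.49
C = 207.3 t C/ha

207.3


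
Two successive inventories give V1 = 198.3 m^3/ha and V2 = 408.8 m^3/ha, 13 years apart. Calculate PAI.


Formula: PAI = (V_T2 - V_T1) / (T2 - T1)
Volume increment = 408.8 - 198.3 = 210.5 m^3/ha
PAI = 210.5 / 13 = 16.19 m^3/ha/year

16.19


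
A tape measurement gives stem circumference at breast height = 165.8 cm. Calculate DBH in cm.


Formula: DBH = C / pi
DBH = 165.8 / pi
pi = 3.14159...
DBH = 52.8 cm

52.8


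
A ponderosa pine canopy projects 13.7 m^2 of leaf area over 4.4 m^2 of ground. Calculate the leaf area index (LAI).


Formula: LAI = total leaf area / ground area  (dimensionless)
LAI = 13.7 m^2 / 4.4 m^2
LAI = 3.11

3.11


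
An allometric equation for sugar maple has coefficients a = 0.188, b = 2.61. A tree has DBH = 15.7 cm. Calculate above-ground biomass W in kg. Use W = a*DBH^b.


Formula: W = a * DBH^b  (allometric power law)
DBH^b = 15.7^2.61 = 1322.2029
W = 0.188 * 1322.2029 = 248.6 kg

248.6


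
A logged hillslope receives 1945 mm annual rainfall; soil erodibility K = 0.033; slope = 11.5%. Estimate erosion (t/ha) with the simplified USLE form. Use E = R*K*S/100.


Formula: E = R * K * S / 100  (simplified USLE)
R * K = 1945 * 0.033 = 64.185
E = 64.185 * 11.5 / 100 = 7.38 t/ha

7.38


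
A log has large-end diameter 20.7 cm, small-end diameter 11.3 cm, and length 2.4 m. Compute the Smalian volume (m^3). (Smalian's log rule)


Smalian: V = (A1 + A2)/2 * L,  A = pi*(D/200)^2
A1 = pi*(20.7/200)^2 = 0.033654 m^2
A2 = pi*(11.3/200)^2 = 0.010029 m^2
V = (0.033654+0.010029)/2*2.4 = 0.0524 m^3

0.0524


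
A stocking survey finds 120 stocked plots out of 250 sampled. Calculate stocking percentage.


Formula: Stocking % = stocked plots / total plots * 100
Stocking = 120 / 250 * 100
Stocking = 0.48 * 100 = 48.0%

48.0


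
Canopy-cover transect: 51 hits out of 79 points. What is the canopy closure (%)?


Formula: Canopy closure = covered points / total points * 100
Closure = 51 / 79 * 100
Closure = 0.6456 * 100 = 64.6%

64.6


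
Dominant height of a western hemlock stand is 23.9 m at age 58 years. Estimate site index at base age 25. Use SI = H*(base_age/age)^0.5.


Formula: SI = H_dom * (base_age / age)^0.5
Age ratio = 25 / 58 = 0.43103
sqrt(age_ratio) = 0.65653
SI = 23.9 * 0.65653 = 15.7 m

15.7


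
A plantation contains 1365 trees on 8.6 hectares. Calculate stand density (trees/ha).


Formula: Stand Density = N_trees / Area_ha
Density = 1365 trees / 8.6 ha
Density = 159 trees/ha

159


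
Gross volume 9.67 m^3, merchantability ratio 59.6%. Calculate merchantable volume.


Formula: MV = V_total * (merchantable_pct / 100)
Merchantable fraction = 59.6% / 100 = 0.596
MV = 9.67 m^3 * 0.596 = 5.763 m^3

5.763


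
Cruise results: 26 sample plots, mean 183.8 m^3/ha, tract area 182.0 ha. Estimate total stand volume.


Formula: Total Volume = Mean Volume per ha * Total Area
Total Volume = 183.8 m^3/ha * 182.0 ha
Total Volume = 33452 m^3

33452


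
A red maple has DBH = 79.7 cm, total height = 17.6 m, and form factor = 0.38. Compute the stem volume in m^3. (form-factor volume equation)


Formula: V = pi * (DBH/200)^2 * H * ff
Radius = DBH/200 = 79.7/200 = 0.3985 m
Radius^2 = 0.3985^2 = 0.15880225 m^2
V = pi * 0.15880225 * 17.6 * 0.38
V = 3.337 m^3

3.337


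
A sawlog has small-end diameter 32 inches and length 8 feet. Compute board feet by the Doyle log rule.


Doyle: BF = (D - 4)^2 * L / 16
Adjusted diameter = 32 - 4 = 28 in
(D-4)^2 = 28^2 = 784
BF = 784 * 8 / 16 = 392 BF

392


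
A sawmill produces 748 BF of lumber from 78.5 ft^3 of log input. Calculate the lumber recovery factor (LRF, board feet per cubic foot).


Formula: LRF = Lumber Output (BF) / Log Input (ft^3)
LRF = 748 BF / 78.5 ft^3
LRF = 9.53 BF/ft^3

9.53


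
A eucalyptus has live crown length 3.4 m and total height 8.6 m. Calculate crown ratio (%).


Formula: Crown Ratio = (Crown Length / Total Height) * 100
CR = (3.4 m / 8.6 m) * 100
CR = 0.3953 * 100 = 39.5%

39.5


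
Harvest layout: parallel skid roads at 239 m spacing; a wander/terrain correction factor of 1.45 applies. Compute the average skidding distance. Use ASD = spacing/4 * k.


Formula: ASD = (spacing / 4) * correction
Uncorrected distance = spacing / 4 = 239 / 4 = 59.75 m
ASD = 59.75 * 1.45 = 87 m

87


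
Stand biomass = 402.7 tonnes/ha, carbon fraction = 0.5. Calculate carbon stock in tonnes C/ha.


Formula: Carbon Stock = Biomass * Carbon Fraction
C = 402.7 t/ha * 0.5
C = 201.4 t C/ha

201.4


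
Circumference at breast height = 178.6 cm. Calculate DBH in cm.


Formula: DBH = C / pi
DBH = 178.6 / pi
pi = 3.14159...
DBH = 56.9 cm

56.9


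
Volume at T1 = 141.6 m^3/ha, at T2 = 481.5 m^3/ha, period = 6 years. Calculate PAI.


Formula: PAI = (V_T2 - V_T1) / (T2 - T1)
Volume increment = 481.5 - 141.6 = 339.9 m^3/ha
PAI = 339.9 / 6 = 56.65 m^3/ha/year

56.65


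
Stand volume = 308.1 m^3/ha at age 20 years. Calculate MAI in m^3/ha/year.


Formula: MAI = Total Volume / Stand Age
MAI = 308.1 m^3/ha / 20 years
MAI = 15.41 m^3/ha/year

15.41


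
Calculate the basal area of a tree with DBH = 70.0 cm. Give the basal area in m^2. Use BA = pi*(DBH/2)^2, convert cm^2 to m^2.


Formula: BA = pi * (DBH/2)^2 / 10000  (cm^2 to m^2)
Radius = DBH/2 = 70.0/2 = 35.0 cm
BA = pi * 35.0^2 / 10000
   = 3848.451 cm^2 / 10000
   = 0.3848 m^2

0.3848


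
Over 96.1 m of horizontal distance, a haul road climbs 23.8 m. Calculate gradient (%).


Formula: Gradient = rise / run * 100
Gradient = 23.8 / 96.1 * 100 = 24.8%

24.8


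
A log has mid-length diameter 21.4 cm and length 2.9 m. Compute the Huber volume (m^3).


Huber: V = Am * L,  Am = pi*(Dm/200)^2
Am = pi*(21.4/200)^2 = 0.035968 m^2
V = 0.035968*2.9 = 0.1043 m^3

0.1043


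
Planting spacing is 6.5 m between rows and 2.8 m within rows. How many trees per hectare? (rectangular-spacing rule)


Formula: TPH = 10000 m^2/ha / (spacing_x * spacing_y)
Area per tree = 6.5 m * 2.8 m = 18.2 m^2
TPH = 10000 / 18.2 = 549 trees/ha

549


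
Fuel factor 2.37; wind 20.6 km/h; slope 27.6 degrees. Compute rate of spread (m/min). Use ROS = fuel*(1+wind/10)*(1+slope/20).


Formula: ROS = fuel * (1 + wind/10) * (1 + slope/20)
Wind factor = 1 + 20.6/10 = 3.06
Slope factor = 1 + 27.6/20 = 2.38
ROS = 2.37 * 3.06 * 2.38 = 17.26 m/min

17.26


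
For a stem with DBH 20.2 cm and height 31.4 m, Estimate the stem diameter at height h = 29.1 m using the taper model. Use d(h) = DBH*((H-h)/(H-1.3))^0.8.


Taper: d(h) = DBH * ((H - h) / (H - 1.3))^0.8
Numerator = H - h = 31.4 - 29.1 = 2.3 m
Denominator = H - 1.3 = 31.4 - 1.3 = 30.1 m
Ratio = 2.3 / 30.1 = 0.07641
d = 20.2 * 0.07641^0.8 = 2.6 cm

2.6


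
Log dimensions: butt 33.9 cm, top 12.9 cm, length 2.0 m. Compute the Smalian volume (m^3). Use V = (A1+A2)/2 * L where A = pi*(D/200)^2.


Smalian: V = (A1 + A2)/2 * L,  A = pi*(D/200)^2
A1 = pi*(33.9/200)^2 = 0.090259 m^2
A2 = pi*(12.9/200)^2 = 0.01307 m^2
V = (0.090259+0.01307)/2*2.0 = 0.1033 m^3

0.1033


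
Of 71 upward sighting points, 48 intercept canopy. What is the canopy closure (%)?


Formula: Canopy closure = covered points / total points * 100
Closure = 48 / 71 * 100
Closure = 0.6761 * 100 = 67.6%

67.6


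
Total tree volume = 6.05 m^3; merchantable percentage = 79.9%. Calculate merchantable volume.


Formula: MV = V_total * (merchantable_pct / 100)
Merchantable fraction = 79.9% / 100 = 0.799
MV = 6.05 m^3 * 0.799 = 4.834 m^3

4.834


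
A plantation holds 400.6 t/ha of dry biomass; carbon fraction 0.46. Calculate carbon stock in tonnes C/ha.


Formula: Carbon Stock = Biomass * Carbon Fraction
C = 400.6 t/ha * 0.46
C = 184.3 t C/ha

184.3


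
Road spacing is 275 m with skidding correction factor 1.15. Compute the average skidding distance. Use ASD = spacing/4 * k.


Formula: ASD = (spacing / 4) * correction
Uncorrected distance = spacing / 4 = 275 / 4 = 68.75 m
ASD = 68.75 * 1.15 = 79 m

79


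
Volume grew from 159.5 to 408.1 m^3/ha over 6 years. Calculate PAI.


Formula: PAI = (V_T2 - V_T1) / (T2 - T1)
Volume increment = 408.1 - 159.5 = 248.6 m^3/ha
PAI = 248.6 / 6 = 41.43 m^3/ha/year

41.43


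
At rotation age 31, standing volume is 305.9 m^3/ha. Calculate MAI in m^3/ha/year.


Formula: MAI = Total Volume / Stand Age
MAI = 305.9 m^3/ha / 31 years
MAI = 9.87 m^3/ha/year

9.87


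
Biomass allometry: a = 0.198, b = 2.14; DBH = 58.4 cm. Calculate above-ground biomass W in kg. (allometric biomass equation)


Formula: W = a * DBH^b  (allometric power law)
DBH^b = 58.4^2.14 = 6027.3095
W = 0.198 * 6027.3095 = 1193.4 kg

1193.4


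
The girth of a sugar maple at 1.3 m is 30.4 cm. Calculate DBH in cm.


Formula: DBH = C / pi
DBH = 30.4 / pi
pi = 3.14159...
DBH = 9.7 cm

9.7


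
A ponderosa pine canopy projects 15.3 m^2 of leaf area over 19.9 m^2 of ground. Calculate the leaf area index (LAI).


Formula: LAI = total leaf area / ground area  (dimensionless)
LAI = 15.3 m^2 / 19.9 m^2
LAI = 0.77

0.77


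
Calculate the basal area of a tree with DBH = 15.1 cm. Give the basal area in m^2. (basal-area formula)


Formula: BA = pi * (DBH/2)^2 / 10000  (cm^2 to m^2)
Radius = DBH/2 = 15.1/2 = 7.55 cm
BA = pi * 7.55^2 / 10000
   = 179.0786 cm^2 / 10000
   = 0.0179 m^2

0.0179


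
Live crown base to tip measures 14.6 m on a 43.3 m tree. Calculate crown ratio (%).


Formula: Crown Ratio = (Crown Length / Total Height) * 100
CR = (14.6 m / 43.3 m) * 100
CR = 0.3372 * 100 = 33.7%

33.7


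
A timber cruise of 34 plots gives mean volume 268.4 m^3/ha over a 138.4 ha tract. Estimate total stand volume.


Formula: Total Volume = Mean Volume per ha * Total Area
Total Volume = 268.4 m^3/ha * 138.4 ha
Total Volume = 37147 m^3

37147


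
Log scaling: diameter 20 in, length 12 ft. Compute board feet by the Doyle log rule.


Doyle: BF = (D - 4)^2 * L / 16
Adjusted diameter = 20 - 4 = 16 in
(D-4)^2 = 16^2 = 256
BF = 256 * 12 / 16 = 192 BF

192


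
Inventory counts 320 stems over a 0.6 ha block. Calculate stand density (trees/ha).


Formula: Stand Density = N_trees / Area_ha
Density = 320 trees / 0.6 ha
Density = 533 trees/ha

533


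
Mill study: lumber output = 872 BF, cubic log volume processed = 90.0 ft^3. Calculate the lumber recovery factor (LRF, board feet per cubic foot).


Formula: LRF = Lumber Output (BF) / Log Input (ft^3)
LRF = 872 BF / 90.0 ft^3
LRF = 9.69 BF/ft^3

9.69


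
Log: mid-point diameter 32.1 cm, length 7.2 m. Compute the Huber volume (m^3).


Huber: V = Am * L,  Am = pi*(Dm/200)^2
Am = pi*(32.1/200)^2 = 0.080928 m^2
V = 0.080928*7.2 = 0.5827 m^3

0.5827


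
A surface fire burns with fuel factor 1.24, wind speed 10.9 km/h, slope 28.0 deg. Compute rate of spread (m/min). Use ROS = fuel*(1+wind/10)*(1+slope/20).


Formula: ROS = fuel * (1 + wind/10) * (1 + slope/20)
Wind factor = 1 + 10.9/10 = 2.09
Slope factor = 1 + 28.0/20 = 2.4
ROS = 1.24 * 2.09 * 2.4 = 6.22 m/min

6.22


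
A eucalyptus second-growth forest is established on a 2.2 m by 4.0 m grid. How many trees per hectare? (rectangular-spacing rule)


Formula: TPH = 10000 m^2/ha / (spacing_x * spacing_y)
Area per tree = 2.2 m * 4.0 m = 8.8 m^2
TPH = 10000 / 8.8 = 1136 trees/ha

1136


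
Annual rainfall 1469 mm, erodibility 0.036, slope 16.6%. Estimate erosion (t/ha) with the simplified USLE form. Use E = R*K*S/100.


Formula: E = R * K * S / 100  (simplified USLE)
R * K = 1469 * 0.036 = 52.884
E = 52.884 * 16.6 / 100 = 8.78 t/ha

8.78


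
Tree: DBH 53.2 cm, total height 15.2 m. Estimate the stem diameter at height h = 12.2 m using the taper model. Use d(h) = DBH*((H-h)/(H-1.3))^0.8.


Taper: d(h) = DBH * ((H - h) / (H - 1.3))^0.8
Numerator = H - h = 15.2 - 12.2 = 3.0 m
Denominator = H - 1.3 = 15.2 - 1.3 = 13.9 m
Ratio = 3.0 / 13.9 = 0.21583
d = 53.2 * 0.21583^0.8 = 15.6 cm

15.6


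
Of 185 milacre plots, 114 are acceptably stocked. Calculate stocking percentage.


Formula: Stocking % = stocked plots / total plots * 100
Stocking = 114 / 185 * 100
Stocking = 0.6162 * 100 = 61.6%

61.6


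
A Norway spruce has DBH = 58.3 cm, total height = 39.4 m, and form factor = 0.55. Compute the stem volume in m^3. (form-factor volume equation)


Formula: V = pi * (DBH/200)^2 * H * ff
Radius = DBH/200 = 58.3/200 = 0.2915 m
Radius^2 = 0.2915^2 = 0.08497225 m^2
V = pi * 0.08497225 * 39.4 * 0.55
V = 5.785 m^3

5.785


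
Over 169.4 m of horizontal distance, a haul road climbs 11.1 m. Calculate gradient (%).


Formula: Gradient = rise / run * 100
Gradient = 11.1 / 169.4 * 100 = 6.6%

6.6


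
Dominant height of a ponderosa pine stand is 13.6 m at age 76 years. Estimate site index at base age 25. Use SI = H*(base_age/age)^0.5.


Formula: SI = H_dom * (base_age / age)^0.5
Age ratio = 25 / 76 = 0.32895
sqrt(age_ratio) = 0.57354
SI = 13.6 * 0.57354 = 7.8 m

7.8


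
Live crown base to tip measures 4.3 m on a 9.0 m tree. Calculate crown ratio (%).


Formula: Crown Ratio = (Crown Length / Total Height) * 100
CR = (4.3 m / 9.0 m) * 100
CR = 0.4778 * 100 = 47.8%

47.8


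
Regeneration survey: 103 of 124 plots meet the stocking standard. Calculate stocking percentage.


Formula: Stocking % = stocked plots / total plots * 100
Stocking = 103 / 124 * 100
Stocking = 0.8306 * 100 = 83.1%

83.1


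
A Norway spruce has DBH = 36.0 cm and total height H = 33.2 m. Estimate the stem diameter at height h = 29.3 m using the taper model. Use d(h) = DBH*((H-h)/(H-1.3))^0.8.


Taper: d(h) = DBH * ((H - h) / (H - 1.3))^0.8
Numerator = H - h = 33.2 - 29.3 = 3.9 m
Denominator = H - 1.3 = 33.2 - 1.3 = 31.9 m
Ratio = 3.9 / 31.9 = 0.12226
d = 36.0 * 0.12226^0.8 = 6.7 cm

6.7


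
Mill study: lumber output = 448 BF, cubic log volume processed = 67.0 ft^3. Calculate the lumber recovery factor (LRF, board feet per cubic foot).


Formula: LRF = Lumber Output (BF) / Log Input (ft^3)
LRF = 448 BF / 67.0 ft^3
LRF = 6.69 BF/ft^3

6.69


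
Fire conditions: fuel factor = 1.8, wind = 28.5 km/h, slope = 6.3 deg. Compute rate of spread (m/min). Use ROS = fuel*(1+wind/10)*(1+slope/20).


Formula: ROS = fuel * (1 + wind/10) * (1 + slope/20)
Wind factor = 1 + 28.5/10 = 3.85
Slope factor = 1 + 6.3/20 = 1.315
ROS = 1.8 * 3.85 * 1.315 = 9.11 m/min

9.11


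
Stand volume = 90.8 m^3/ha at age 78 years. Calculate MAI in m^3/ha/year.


Formula: MAI = Total Volume / Stand Age
MAI = 90.8 m^3/ha / 78 years
MAI = 1.16 m^3/ha/year

1.16


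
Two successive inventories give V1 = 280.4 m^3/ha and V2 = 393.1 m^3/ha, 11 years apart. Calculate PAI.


Formula: PAI = (V_T2 - V_T1) / (T2 - T1)
Volume increment = 393.1 - 280.4 = 112.7 m^3/ha
PAI = 112.7 / 11 = 10.25 m^3/ha/year

10.25


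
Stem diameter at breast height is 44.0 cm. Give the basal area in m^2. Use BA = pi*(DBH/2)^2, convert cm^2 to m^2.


Formula: BA = pi * (DBH/2)^2 / 10000  (cm^2 to m^2)
Radius = DBH/2 = 44.0/2 = 22.0 cm
BA = pi * 22.0^2 / 10000
   = 1520.5308 cm^2 / 10000
   = 0.1521 m^2

0.1521


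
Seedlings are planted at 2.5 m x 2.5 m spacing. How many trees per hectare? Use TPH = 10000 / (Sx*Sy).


Formula: TPH = 10000 m^2/ha / (spacing_x * spacing_y)
Area per tree = 2.5 m * 2.5 m = 6.25 m^2
TPH = 10000 / 6.25 = 1600 trees/ha

1600


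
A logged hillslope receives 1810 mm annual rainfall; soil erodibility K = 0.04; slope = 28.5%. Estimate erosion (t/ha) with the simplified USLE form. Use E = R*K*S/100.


Formula: E = R * K * S / 100  (simplified USLE)
R * K = 1810 * 0.04 = 72.4
E = 72.4 * 28.5 / 100 = 20.63 t/ha

20.63


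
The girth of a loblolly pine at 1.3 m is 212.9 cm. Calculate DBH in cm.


Formula: DBH = C / pi
DBH = 212.9 / pi
pi = 3.14159...
DBH = 67.8 cm

67.8


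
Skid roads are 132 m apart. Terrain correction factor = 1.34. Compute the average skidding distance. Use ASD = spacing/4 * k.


Formula: ASD = (spacing / 4) * correction
Uncorrected distance = spacing / 4 = 132 / 4 = 33 m
ASD = 33 * 1.34 = 44 m

44


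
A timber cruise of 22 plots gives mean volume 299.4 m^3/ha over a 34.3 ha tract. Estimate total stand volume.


Formula: Total Volume = Mean Volume per ha * Total Area
Total Volume = 299.4 m^3/ha * 34.3 ha
Total Volume = 10269 m^3

10269


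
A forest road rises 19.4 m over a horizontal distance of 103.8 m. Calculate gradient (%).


Formula: Gradient = rise / run * 100
Gradient = 19.4 / 103.8 * 100 = 18.7%

18.7


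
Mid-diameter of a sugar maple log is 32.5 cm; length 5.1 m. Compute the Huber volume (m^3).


Huber: V = Am * L,  Am = pi*(Dm/200)^2
Am = pi*(32.5/200)^2 = 0.082958 m^2
V = 0.082958*5.1 = 0.4231 m^3

0.4231


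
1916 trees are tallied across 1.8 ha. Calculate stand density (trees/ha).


Formula: Stand Density = N_trees / Area_ha
Density = 1916 trees / 1.8 ha
Density = 1064 trees/ha

1064


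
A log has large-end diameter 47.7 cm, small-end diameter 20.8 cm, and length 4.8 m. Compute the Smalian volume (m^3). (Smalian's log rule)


Smalian: V = (A1 + A2)/2 * L,  A = pi*(D/200)^2
A1 = pi*(47.7/200)^2 = 0.178701 m^2
A2 = pi*(20.8/200)^2 = 0.033979 m^2
V = (0.178701+0.033979)/2*4.8 = 0.5104 m^3

0.5104


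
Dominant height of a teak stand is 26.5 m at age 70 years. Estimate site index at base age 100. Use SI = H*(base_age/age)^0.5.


Formula: SI = H_dom * (base_age / age)^0.5
Age ratio = 100 / 70 = 1.42857
sqrt(age_ratio) = 1.19523
SI = 26.5 * 1.19523 = 31.7 m

31.7


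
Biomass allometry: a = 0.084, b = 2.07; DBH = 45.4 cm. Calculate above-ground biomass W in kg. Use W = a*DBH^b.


Formula: W = a * DBH^b  (allometric power law)
DBH^b = 45.4^2.07 = 2692.1894
W = 0.084 * 2692.1894 = 226.1 kg

226.1


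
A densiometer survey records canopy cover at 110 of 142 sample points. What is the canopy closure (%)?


Formula: Canopy closure = covered points / total points * 100
Closure = 110 / 142 * 100
Closure = 0.7746 * 100 = 77.5%

77.5


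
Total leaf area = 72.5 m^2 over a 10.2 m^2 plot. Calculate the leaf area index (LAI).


Formula: LAI = total leaf area / ground area  (dimensionless)
LAI = 72.5 m^2 / 10.2 m^2
LAI = 7.11

7.11


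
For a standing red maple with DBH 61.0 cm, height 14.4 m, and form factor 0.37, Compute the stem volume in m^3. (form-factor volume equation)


Formula: V = pi * (DBH/200)^2 * H * ff
Radius = DBH/200 = 61.0/200 = 0.305 m
Radius^2 = 0.305^2 = 0.093025 m^2
V = pi * 0.093025 * 14.4 * 0.37
V = 1.557 m^3

1.557


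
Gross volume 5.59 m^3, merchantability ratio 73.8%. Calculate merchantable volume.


Formula: MV = V_total * (merchantable_pct / 100)
Merchantable fraction = 73.8% / 100 = 0.738
MV = 5.59 m^3 * 0.738 = 4.125 m^3

4.125


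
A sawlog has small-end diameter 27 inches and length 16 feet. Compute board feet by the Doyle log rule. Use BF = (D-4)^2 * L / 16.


Doyle: BF = (D - 4)^2 * L / 16
Adjusted diameter = 27 - 4 = 23 in
(D-4)^2 = 23^2 = 529
BF = 529 * 16 / 16 = 529 BF

529


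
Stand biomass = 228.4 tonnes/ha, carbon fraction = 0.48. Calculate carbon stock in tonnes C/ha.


Formula: Carbon Stock = Biomass * Carbon Fraction
C = 228.4 t/ha * 0.48
C = 109.6 t C/ha

109.6


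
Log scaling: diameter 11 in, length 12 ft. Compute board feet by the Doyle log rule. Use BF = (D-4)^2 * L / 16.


Doyle: BF = (D - 4)^2 * L / 16
Adjusted diameter = 11 - 4 = 7 in
(D-4)^2 = 7^2 = 49
BF = 49 * 12 / 16 = 37 BF

37


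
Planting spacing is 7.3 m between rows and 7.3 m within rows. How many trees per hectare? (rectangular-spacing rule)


Formula: TPH = 10000 m^2/ha / (spacing_x * spacing_y)
Area per tree = 7.3 m * 7.3 m = 53.29 m^2
TPH = 10000 / 53.29 = 188 trees/ha

188


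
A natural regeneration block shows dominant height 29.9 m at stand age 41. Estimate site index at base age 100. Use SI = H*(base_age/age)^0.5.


Formula: SI = H_dom * (base_age / age)^0.5
Age ratio = 100 / 41 = 2.43902
sqrt(age_ratio) = 1.56174
SI = 29.9 * 1.56174 = 46.7 m

46.7


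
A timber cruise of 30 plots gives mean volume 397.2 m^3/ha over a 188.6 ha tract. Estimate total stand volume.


Formula: Total Volume = Mean Volume per ha * Total Area
Total Volume = 397.2 m^3/ha * 188.6 ha
Total Volume = 74912 m^3

74912


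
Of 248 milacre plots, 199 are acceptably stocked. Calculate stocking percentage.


Formula: Stocking % = stocked plots / total plots * 100
Stocking = 199 / 248 * 100
Stocking = 0.8024 * 100 = 80.2%

80.2


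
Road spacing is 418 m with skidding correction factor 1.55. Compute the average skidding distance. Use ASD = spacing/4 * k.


Formula: ASD = (spacing / 4) * correction
Uncorrected distance = spacing / 4 = 418 / 4 = 104.5 m
ASD = 104.5 * 1.55 = 162 m

162


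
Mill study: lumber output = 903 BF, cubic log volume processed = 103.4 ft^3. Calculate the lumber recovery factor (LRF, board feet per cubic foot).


Formula: LRF = Lumber Output (BF) / Log Input (ft^3)
LRF = 903 BF / 103.4 ft^3
LRF = 8.73 BF/ft^3

8.73


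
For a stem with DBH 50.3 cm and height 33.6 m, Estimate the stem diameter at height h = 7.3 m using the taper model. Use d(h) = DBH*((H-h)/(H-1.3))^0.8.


Taper: d(h) = DBH * ((H - h) / (H - 1.3))^0.8
Numerator = H - h = 33.6 - 7.3 = 26.3 m
Denominator = H - 1.3 = 33.6 - 1.3 = 32.3 m
Ratio = 26.3 / 32.3 = 0.81424
d = 50.3 * 0.81424^0.8 = 42.7 cm

42.7


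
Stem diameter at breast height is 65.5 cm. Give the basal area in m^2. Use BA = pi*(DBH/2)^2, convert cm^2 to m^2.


Formula: BA = pi * (DBH/2)^2 / 10000  (cm^2 to m^2)
Radius = DBH/2 = 65.5/2 = 32.75 cm
BA = pi * 32.75^2 / 10000
   = 3369.5545 cm^2 / 10000
   = 0.337 m^2

0.337


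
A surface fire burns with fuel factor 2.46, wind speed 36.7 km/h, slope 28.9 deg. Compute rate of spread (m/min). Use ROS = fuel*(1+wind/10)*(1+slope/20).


Formula: ROS = fuel * (1 + wind/10) * (1 + slope/20)
Wind factor = 1 + 36.7/10 = 4.67
Slope factor = 1 + 28.9/20 = 2.445
ROS = 2.46 * 4.67 * 2.445 = 28.09 m/min

28.09


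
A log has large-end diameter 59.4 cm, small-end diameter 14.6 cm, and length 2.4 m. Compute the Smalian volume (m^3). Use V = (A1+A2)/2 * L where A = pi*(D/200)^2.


Smalian: V = (A1 + A2)/2 * L,  A = pi*(D/200)^2
A1 = pi*(59.4/200)^2 = 0.277117 m^2
A2 = pi*(14.6/200)^2 = 0.016742 m^2
V = (0.277117+0.016742)/2*2.4 = 0.3526 m^3

0.3526


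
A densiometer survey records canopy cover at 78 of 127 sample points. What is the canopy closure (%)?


Formula: Canopy closure = covered points / total points * 100
Closure = 78 / 127 * 100
Closure = 0.6142 * 100 = 61.4%

61.4


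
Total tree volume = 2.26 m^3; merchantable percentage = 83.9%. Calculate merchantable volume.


Formula: MV = V_total * (merchantable_pct / 100)
Merchantable fraction = 83.9% / 100 = 0.839
MV = 2.26 m^3 * 0.839 = 1.896 m^3

1.896


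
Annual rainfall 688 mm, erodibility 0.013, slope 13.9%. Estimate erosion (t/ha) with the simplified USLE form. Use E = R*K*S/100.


Formula: E = R * K * S / 100  (simplified USLE)
R * K = 688 * 0.013 = 8.944
E = 8.944 * 13.9 / 100 = 1.24 t/ha

1.24


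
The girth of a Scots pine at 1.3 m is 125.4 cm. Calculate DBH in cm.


Formula: DBH = C / pi
DBH = 125.4 / pi
pi = 3.14159...
DBH = 39.9 cm

39.9


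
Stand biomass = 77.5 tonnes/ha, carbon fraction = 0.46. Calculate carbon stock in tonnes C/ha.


Formula: Carbon Stock = Biomass * Carbon Fraction
C = 77.5 t/ha * 0.46
C = 35.7 t C/ha

35.7


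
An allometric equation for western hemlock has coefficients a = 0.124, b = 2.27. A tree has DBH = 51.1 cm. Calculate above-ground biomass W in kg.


Formula: W = a * DBH^b  (allometric power law)
DBH^b = 51.1^2.27 = 7552.9297
W = 0.124 * 7552.9297 = 936.6 kg

936.6


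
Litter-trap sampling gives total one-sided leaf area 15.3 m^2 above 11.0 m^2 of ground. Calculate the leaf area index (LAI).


Formula: LAI = total leaf area / ground area  (dimensionless)
LAI = 15.3 m^2 / 11.0 m^2
LAI = 1.39

1.39


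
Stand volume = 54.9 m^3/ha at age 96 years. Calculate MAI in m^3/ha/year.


Formula: MAI = Total Volume / Stand Age
MAI = 54.9 m^3/ha / 96 years
MAI = 0.57 m^3/ha/year

0.57


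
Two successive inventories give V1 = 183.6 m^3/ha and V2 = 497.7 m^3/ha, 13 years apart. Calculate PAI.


Formula: PAI = (V_T2 - V_T1) / (T2 - T1)
Volume increment = 497.7 - 183.6 = 314.1 m^3/ha
PAI = 314.1 / 13 = 24.16 m^3/ha/year

24.16


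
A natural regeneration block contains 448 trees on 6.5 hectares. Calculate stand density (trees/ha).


Formula: Stand Density = N_trees / Area_ha
Density = 448 trees / 6.5 ha
Density = 69 trees/ha

69


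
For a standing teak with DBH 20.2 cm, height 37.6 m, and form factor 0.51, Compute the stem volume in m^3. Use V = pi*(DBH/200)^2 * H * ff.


Formula: V = pi * (DBH/200)^2 * H * ff
Radius = DBH/200 = 20.2/200 = 0.101 m
Radius^2 = 0.101^2 = 0.010201 m^2
V = pi * 0.010201 * 37.6 * 0.51
V = 0.615 m^3

0.615


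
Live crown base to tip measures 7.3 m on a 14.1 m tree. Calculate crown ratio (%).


Formula: Crown Ratio = (Crown Length / Total Height) * 100
CR = (7.3 m / 14.1 m) * 100
CR = 0.5177 * 100 = 51.8%

51.8


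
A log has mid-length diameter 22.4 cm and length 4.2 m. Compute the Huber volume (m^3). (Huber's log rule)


Huber: V = Am * L,  Am = pi*(Dm/200)^2
Am = pi*(22.4/200)^2 = 0.039408 m^2
V = 0.039408*4.2 = 0.1655 m^3

0.1655


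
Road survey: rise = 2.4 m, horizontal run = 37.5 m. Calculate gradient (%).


Formula: Gradient = rise / run * 100
Gradient = 2.4 / 37.5 * 100 = 6.4%

6.4


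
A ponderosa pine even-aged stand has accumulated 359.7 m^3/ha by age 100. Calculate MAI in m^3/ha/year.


Formula: MAI = Total Volume / Stand Age
MAI = 359.7 m^3/ha / 100 years
MAI = 3.6 m^3/ha/year

3.6


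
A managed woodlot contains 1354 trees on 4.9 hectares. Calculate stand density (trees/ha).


Formula: Stand Density = N_trees / Area_ha
Density = 1354 trees / 4.9 ha
Density = 276 trees/ha

276


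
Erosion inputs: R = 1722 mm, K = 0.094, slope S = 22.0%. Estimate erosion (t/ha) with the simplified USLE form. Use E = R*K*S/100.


Formula: E = R * K * S / 100  (simplified USLE)
R * K = 1722 * 0.094 = 161.868
E = 161.868 * 22.0 / 100 = 35.61 t/ha

35.61


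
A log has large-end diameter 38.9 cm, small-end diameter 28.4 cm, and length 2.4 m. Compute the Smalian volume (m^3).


Smalian: V = (A1 + A2)/2 * L,  A = pi*(D/200)^2
A1 = pi*(38.9/200)^2 = 0.118847 m^2
A2 = pi*(28.4/200)^2 = 0.063347 m^2
V = (0.118847+0.063347)/2*2.4 = 0.2186 m^3

0.2186


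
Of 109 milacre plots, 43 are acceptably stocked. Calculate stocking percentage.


Formula: Stocking % = stocked plots / total plots * 100
Stocking = 43 / 109 * 100
Stocking = 0.3945 * 100 = 39.4%

39.4


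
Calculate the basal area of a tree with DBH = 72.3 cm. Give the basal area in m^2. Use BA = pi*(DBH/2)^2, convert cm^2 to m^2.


Formula: BA = pi * (DBH/2)^2 / 10000  (cm^2 to m^2)
Radius = DBH/2 = 72.3/2 = 36.15 cm
BA = pi * 36.15^2 / 10000
   = 4105.504 cm^2 / 10000
   = 0.4106 m^2

0.4106


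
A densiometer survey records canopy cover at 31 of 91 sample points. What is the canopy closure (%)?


Formula: Canopy closure = covered points / total points * 100
Closure = 31 / 91 * 100
Closure = 0.3407 * 100 = 34.1%

34.1


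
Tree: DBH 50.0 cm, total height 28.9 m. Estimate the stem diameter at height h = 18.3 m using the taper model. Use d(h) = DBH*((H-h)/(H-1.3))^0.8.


Taper: d(h) = DBH * ((H - h) / (H - 1.3))^0.8
Numerator = H - h = 28.9 - 18.3 = 10.6 m
Denominator = H - 1.3 = 28.9 - 1.3 = 27.6 m
Ratio = 10.6 / 27.6 = 0.38406
d = 50.0 * 0.38406^0.8 = 23.3 cm

23.3


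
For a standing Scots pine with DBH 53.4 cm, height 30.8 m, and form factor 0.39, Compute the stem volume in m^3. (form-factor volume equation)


Formula: V = pi * (DBH/200)^2 * H * ff
Radius = DBH/200 = 53.4/200 = 0.267 m
Radius^2 = 0.267^2 = 0.071289 m^2
V = pi * 0.071289 * 30.8 * 0.39
V = 2.69 m^3

2.69


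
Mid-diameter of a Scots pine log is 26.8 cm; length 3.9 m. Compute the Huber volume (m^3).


Huber: V = Am * L,  Am = pi*(Dm/200)^2
Am = pi*(26.8/200)^2 = 0.05641 m^2
V = 0.05641*3.9 = 0.22 m^3

0.22


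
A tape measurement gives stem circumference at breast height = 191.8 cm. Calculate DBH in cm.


Formula: DBH = C / pi
DBH = 191.8 / pi
pi = 3.14159...
DBH = 61.1 cm

61.1


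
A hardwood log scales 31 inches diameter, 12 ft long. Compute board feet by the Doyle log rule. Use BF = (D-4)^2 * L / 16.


Doyle: BF = (D - 4)^2 * L / 16
Adjusted diameter = 31 - 4 = 27 in
(D-4)^2 = 27^2 = 729
BF = 729 * 12 / 16 = 547 BF

547


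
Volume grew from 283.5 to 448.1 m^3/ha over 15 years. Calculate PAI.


Formula: PAI = (V_T2 - V_T1) / (T2 - T1)
Volume increment = 448.1 - 283.5 = 164.6 m^3/ha
PAI = 164.6 / 15 = 10.97 m^3/ha/year

10.97


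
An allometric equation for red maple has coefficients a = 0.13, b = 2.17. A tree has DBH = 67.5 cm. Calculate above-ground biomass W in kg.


Formula: W = a * DBH^b  (allometric power law)
DBH^b = 67.5^2.17 = 9323.7192
W = 0.13 * 9323.7192 = 1212.1 kg

1212.1


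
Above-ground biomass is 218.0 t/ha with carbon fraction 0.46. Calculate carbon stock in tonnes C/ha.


Formula: Carbon Stock = Biomass * Carbon Fraction
C = 218.0 t/ha * 0.46
C = 100.3 t C/ha

100.3


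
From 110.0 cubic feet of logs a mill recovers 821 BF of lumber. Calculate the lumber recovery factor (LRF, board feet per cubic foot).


Formula: LRF = Lumber Output (BF) / Log Input (ft^3)
LRF = 821 BF / 110.0 ft^3
LRF = 7.46 BF/ft^3

7.46


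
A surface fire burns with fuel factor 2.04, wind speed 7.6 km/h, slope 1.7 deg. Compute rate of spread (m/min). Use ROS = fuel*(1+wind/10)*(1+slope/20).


Formula: ROS = fuel * (1 + wind/10) * (1 + slope/20)
Wind factor = 1 + 7.6/10 = 1.76
Slope factor = 1 + 1.7/20 = 1.085
ROS = 2.04 * 1.76 * 1.085 = 3.9 m/min

3.9


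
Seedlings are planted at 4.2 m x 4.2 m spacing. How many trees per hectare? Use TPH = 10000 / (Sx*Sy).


Formula: TPH = 10000 m^2/ha / (spacing_x * spacing_y)
Area per tree = 4.2 m * 4.2 m = 17.64 m^2
TPH = 10000 / 17.64 = 567 trees/ha

567


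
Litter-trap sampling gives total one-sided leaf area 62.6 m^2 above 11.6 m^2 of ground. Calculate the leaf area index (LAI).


Formula: LAI = total leaf area / ground area  (dimensionless)
LAI = 62.6 m^2 / 11.6 m^2
LAI = 5.4

5.4


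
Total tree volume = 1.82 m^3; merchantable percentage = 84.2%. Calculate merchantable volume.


Formula: MV = V_total * (merchantable_pct / 100)
Merchantable fraction = 84.2% / 100 = 0.842
MV = 1.82 m^3 * 0.842 = 1.532 m^3

1.532


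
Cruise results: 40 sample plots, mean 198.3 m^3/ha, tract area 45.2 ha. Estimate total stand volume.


Formula: Total Volume = Mean Volume per ha * Total Area
Total Volume = 198.3 m^3/ha * 45.2 ha
Total Volume = 8963 m^3

8963


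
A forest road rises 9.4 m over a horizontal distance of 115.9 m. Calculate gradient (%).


Formula: Gradient = rise / run * 100
Gradient = 9.4 / 115.9 * 100 = 8.1%

8.1
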